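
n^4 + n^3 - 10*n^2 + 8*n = n*(n - 2)*(n - 1)*(n + 4)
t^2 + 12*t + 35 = (t + 5)*(t + 7)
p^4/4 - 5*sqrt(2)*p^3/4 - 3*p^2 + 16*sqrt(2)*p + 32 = (p/2 + sqrt(2)/2)*(p/2 + sqrt(2))*(p - 4*sqrt(2))^2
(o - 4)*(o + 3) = o^2 - o - 12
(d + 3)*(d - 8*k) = d^2 - 8*d*k + 3*d - 24*k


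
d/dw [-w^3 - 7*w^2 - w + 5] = -3*w^2 - 14*w - 1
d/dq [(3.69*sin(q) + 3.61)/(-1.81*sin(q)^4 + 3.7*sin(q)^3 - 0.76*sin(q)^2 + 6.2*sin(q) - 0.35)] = (20.0367*sin(q)^4 - 1.1696*sin(q)^3 - 37.2666*sin(q)^2 + 5.4872*sin(q) - 23.6735)*cos(q)/(3.2761*sin(q)^8 - 13.394*sin(q)^7 + 16.4412*sin(q)^6 - 28.068*sin(q)^5 + 47.7246*sin(q)^4 - 12.014*sin(q)^3 + 38.972*sin(q)^2 - 4.34*sin(q) + 0.1225)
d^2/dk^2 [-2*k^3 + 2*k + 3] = -12*k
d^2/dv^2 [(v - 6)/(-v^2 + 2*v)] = 2*(v*(v - 2)*(3*v - 8) - 4*(v - 6)*(v - 1)^2)/(v^3*(v - 2)^3)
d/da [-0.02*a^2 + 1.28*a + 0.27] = 1.28 - 0.04*a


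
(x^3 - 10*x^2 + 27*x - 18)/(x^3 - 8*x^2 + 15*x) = (x^2 - 7*x + 6)/(x*(x - 5))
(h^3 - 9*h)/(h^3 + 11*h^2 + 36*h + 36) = h*(h - 3)/(h^2 + 8*h + 12)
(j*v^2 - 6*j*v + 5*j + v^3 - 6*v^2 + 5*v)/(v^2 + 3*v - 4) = (j*v - 5*j + v^2 - 5*v)/(v + 4)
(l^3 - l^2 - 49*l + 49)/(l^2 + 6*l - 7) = l - 7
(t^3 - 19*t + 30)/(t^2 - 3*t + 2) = (t^2 + 2*t - 15)/(t - 1)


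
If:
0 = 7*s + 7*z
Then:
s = -z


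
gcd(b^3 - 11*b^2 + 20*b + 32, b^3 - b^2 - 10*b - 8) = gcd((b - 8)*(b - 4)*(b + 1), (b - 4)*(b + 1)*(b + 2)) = b^2 - 3*b - 4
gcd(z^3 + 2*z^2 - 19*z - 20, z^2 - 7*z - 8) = z + 1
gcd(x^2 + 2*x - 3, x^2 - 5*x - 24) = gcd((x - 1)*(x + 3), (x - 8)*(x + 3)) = x + 3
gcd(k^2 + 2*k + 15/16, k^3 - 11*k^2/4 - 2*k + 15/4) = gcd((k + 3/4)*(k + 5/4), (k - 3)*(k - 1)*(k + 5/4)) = k + 5/4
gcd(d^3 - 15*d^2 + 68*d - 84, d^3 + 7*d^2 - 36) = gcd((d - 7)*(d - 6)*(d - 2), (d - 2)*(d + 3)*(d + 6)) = d - 2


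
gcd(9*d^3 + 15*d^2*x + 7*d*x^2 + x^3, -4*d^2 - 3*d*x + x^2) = d + x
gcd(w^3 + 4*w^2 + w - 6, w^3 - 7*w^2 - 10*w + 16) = w^2 + w - 2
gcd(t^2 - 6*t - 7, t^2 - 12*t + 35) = t - 7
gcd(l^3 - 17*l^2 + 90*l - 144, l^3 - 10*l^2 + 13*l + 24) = l^2 - 11*l + 24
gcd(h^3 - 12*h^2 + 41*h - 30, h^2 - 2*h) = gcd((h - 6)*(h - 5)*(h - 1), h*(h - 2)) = 1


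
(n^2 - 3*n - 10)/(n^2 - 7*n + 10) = (n + 2)/(n - 2)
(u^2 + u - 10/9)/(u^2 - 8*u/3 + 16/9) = (9*u^2 + 9*u - 10)/(9*u^2 - 24*u + 16)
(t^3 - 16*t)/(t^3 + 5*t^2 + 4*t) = (t - 4)/(t + 1)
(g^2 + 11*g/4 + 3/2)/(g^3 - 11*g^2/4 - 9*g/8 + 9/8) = 2*(g + 2)/(2*g^2 - 7*g + 3)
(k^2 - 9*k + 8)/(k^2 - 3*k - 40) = (k - 1)/(k + 5)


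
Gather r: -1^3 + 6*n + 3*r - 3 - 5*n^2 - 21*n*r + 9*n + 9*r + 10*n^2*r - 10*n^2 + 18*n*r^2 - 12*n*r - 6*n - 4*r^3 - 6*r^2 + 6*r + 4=-15*n^2 + 9*n - 4*r^3 + r^2*(18*n - 6) + r*(10*n^2 - 33*n + 18)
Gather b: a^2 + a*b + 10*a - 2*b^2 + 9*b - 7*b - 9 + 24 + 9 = a^2 + 10*a - 2*b^2 + b*(a + 2) + 24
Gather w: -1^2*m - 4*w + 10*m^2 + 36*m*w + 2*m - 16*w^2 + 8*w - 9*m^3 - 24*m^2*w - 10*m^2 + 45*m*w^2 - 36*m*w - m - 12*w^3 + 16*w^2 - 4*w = -9*m^3 - 24*m^2*w + 45*m*w^2 - 12*w^3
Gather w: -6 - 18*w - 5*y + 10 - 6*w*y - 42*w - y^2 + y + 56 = w*(-6*y - 60) - y^2 - 4*y + 60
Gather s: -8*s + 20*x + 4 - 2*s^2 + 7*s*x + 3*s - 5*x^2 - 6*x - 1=-2*s^2 + s*(7*x - 5) - 5*x^2 + 14*x + 3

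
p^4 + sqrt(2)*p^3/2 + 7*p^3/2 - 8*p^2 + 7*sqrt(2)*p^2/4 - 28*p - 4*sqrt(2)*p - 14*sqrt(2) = (p + 7/2)*(p - 2*sqrt(2))*(p + sqrt(2)/2)*(p + 2*sqrt(2))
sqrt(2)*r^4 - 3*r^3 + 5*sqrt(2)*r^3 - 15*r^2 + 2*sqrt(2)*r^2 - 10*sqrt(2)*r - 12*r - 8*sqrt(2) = (r + 1)*(r + 4)*(r - 2*sqrt(2))*(sqrt(2)*r + 1)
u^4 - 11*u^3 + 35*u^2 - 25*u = u*(u - 5)^2*(u - 1)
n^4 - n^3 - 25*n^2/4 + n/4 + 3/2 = (n - 3)*(n - 1/2)*(n + 1/2)*(n + 2)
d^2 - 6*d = d*(d - 6)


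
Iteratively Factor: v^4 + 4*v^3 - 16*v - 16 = (v - 2)*(v^3 + 6*v^2 + 12*v + 8) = (v - 2)*(v + 2)*(v^2 + 4*v + 4) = (v - 2)*(v + 2)^2*(v + 2)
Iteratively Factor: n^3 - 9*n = (n)*(n^2 - 9) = n*(n - 3)*(n + 3)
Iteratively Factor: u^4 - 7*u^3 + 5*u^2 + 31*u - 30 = (u + 2)*(u^3 - 9*u^2 + 23*u - 15) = (u - 5)*(u + 2)*(u^2 - 4*u + 3) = (u - 5)*(u - 3)*(u + 2)*(u - 1)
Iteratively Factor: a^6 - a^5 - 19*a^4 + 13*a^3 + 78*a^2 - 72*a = (a - 2)*(a^5 + a^4 - 17*a^3 - 21*a^2 + 36*a) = (a - 2)*(a + 3)*(a^4 - 2*a^3 - 11*a^2 + 12*a) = (a - 4)*(a - 2)*(a + 3)*(a^3 + 2*a^2 - 3*a) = a*(a - 4)*(a - 2)*(a + 3)*(a^2 + 2*a - 3) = a*(a - 4)*(a - 2)*(a + 3)^2*(a - 1)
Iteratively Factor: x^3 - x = (x - 1)*(x^2 + x) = x*(x - 1)*(x + 1)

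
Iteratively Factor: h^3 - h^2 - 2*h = (h - 2)*(h^2 + h) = (h - 2)*(h + 1)*(h)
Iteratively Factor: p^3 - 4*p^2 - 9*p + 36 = (p - 3)*(p^2 - p - 12) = (p - 3)*(p + 3)*(p - 4)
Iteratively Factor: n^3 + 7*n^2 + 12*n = (n + 3)*(n^2 + 4*n) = n*(n + 3)*(n + 4)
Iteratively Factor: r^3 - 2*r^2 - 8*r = (r + 2)*(r^2 - 4*r) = r*(r + 2)*(r - 4)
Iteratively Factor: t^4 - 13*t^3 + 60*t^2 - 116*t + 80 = (t - 2)*(t^3 - 11*t^2 + 38*t - 40) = (t - 2)^2*(t^2 - 9*t + 20) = (t - 4)*(t - 2)^2*(t - 5)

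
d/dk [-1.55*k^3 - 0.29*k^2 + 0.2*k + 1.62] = -4.65*k^2 - 0.58*k + 0.2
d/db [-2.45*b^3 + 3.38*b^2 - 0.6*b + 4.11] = -7.35*b^2 + 6.76*b - 0.6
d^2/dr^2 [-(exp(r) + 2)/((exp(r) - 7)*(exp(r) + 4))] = (-exp(4*r) - 11*exp(3*r) - 150*exp(2*r) - 158*exp(r) - 616)*exp(r)/(exp(6*r) - 9*exp(5*r) - 57*exp(4*r) + 477*exp(3*r) + 1596*exp(2*r) - 7056*exp(r) - 21952)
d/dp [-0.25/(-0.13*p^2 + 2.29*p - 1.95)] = (0.5725 - 0.065*p)/(0.13*p^2 - 2.29*p + 1.95)^2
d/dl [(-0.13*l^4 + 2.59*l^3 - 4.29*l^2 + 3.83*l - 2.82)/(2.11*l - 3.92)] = (-0.8229*l^4 + 12.9682*l^3 - 39.5103*l^2 + 33.6336*l - 9.0634)/(4.4521*l^2 - 16.5424*l + 15.3664)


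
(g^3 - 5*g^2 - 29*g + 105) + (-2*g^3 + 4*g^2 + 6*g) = -g^3 - g^2 - 23*g + 105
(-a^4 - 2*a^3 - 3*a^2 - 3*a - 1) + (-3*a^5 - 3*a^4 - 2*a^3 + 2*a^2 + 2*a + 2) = -3*a^5 - 4*a^4 - 4*a^3 - a^2 - a + 1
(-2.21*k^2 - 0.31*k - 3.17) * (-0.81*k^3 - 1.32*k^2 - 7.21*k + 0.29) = 1.7901*k^5 + 3.1683*k^4 + 18.911*k^3 + 5.7786*k^2 + 22.7658*k - 0.9193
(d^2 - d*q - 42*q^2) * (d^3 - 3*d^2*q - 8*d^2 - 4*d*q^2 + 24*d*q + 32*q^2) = d^5 - 4*d^4*q - 8*d^4 - 43*d^3*q^2 + 32*d^3*q + 130*d^2*q^3 + 344*d^2*q^2 + 168*d*q^4 - 1040*d*q^3 - 1344*q^4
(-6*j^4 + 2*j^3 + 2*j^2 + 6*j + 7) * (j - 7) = -6*j^5 + 44*j^4 - 12*j^3 - 8*j^2 - 35*j - 49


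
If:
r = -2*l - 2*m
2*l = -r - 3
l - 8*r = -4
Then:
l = -28/17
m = 3/2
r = 5/17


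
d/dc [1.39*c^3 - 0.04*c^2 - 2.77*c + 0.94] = 4.17*c^2 - 0.08*c - 2.77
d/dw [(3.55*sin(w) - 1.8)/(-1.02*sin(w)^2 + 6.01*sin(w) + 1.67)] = (3.621*sin(w)^2 - 3.672*sin(w) + 16.7465)*cos(w)/(1.0404*sin(w)^4 - 12.2604*sin(w)^3 + 32.7133*sin(w)^2 + 20.0734*sin(w) + 2.7889)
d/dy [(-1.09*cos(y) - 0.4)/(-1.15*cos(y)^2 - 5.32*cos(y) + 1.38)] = (1.2535*cos(y)^2 + 0.92*cos(y) + 3.6322)*sin(y)/(1.3225*cos(y)^4 + 12.236*cos(y)^3 + 25.1284*cos(y)^2 - 14.6832*cos(y) + 1.9044)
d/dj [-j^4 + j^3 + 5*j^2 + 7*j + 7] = -4*j^3 + 3*j^2 + 10*j + 7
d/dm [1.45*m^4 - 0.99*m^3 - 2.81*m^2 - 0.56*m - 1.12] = 5.8*m^3 - 2.97*m^2 - 5.62*m - 0.56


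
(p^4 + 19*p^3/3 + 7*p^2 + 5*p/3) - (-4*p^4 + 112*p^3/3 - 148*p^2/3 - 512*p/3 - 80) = 5*p^4 - 31*p^3 + 169*p^2/3 + 517*p/3 + 80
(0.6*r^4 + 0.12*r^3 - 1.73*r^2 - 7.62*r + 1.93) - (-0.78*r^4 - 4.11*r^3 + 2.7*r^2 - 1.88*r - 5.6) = 1.38*r^4 + 4.23*r^3 - 4.43*r^2 - 5.74*r + 7.53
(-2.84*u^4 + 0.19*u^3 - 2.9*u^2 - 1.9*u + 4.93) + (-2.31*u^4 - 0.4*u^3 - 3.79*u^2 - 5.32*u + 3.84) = -5.15*u^4 - 0.21*u^3 - 6.69*u^2 - 7.22*u + 8.77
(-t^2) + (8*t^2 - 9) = 7*t^2 - 9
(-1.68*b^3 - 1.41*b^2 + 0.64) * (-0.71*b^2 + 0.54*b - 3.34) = 1.1928*b^5 + 0.0938999999999999*b^4 + 4.8498*b^3 + 4.255*b^2 + 0.3456*b - 2.1376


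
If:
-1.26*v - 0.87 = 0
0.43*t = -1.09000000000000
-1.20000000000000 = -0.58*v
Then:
No Solution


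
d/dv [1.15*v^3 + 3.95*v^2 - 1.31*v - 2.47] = 3.45*v^2 + 7.9*v - 1.31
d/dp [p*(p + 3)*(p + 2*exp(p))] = 2*p^2*exp(p) + 3*p^2 + 10*p*exp(p) + 6*p + 6*exp(p)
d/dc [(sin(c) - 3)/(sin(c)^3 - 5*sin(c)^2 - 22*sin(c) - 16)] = (-2*sin(c)^3 + 14*sin(c)^2 - 30*sin(c) - 82)*cos(c)/((sin(c) - 8)^2*(sin(c) + 1)^2*(sin(c) + 2)^2)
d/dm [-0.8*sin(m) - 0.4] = -0.8*cos(m)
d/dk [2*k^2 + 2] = 4*k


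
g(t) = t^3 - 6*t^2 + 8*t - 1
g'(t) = 3*t^2 - 12*t + 8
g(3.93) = -1.53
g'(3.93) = 7.17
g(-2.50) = -74.12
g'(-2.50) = 56.75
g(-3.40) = -136.86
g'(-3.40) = 83.48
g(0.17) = 0.19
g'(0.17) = 6.05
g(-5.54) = -399.50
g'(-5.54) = 166.55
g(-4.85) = -295.02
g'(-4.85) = 136.77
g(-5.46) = -386.32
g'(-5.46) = 162.95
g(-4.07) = -200.37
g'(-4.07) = 106.53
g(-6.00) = -481.00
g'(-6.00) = 188.00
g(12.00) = 959.00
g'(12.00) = 296.00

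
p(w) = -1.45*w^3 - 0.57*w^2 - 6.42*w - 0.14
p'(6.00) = -169.86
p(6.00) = -372.38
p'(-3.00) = -42.15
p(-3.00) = 53.14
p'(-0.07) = -6.36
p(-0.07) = 0.31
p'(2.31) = -32.27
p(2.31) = -35.89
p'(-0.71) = -7.80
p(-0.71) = 4.65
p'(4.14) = -85.70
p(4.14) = -139.38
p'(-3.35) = -51.42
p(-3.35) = 69.48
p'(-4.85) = -103.21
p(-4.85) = 183.01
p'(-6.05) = -158.74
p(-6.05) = 338.93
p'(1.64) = -19.99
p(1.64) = -18.60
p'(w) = -4.35*w^2 - 1.14*w - 6.42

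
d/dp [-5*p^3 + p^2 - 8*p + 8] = -15*p^2 + 2*p - 8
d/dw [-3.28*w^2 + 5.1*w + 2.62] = 5.1 - 6.56*w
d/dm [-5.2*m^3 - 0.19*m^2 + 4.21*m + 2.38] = -15.6*m^2 - 0.38*m + 4.21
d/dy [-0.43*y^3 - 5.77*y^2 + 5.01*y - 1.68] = -1.29*y^2 - 11.54*y + 5.01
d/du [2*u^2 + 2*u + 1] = 4*u + 2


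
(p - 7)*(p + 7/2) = p^2 - 7*p/2 - 49/2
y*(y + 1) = y^2 + y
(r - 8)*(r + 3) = r^2 - 5*r - 24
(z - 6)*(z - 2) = z^2 - 8*z + 12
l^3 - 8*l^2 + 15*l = l*(l - 5)*(l - 3)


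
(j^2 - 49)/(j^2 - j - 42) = (j + 7)/(j + 6)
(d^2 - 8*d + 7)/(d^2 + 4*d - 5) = (d - 7)/(d + 5)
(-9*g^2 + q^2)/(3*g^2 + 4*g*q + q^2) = (-3*g + q)/(g + q)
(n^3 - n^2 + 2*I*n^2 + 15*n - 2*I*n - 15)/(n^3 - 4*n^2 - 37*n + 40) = (n^2 + 2*I*n + 15)/(n^2 - 3*n - 40)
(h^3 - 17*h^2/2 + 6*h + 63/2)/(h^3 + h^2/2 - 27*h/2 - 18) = (h^2 - 10*h + 21)/(h^2 - h - 12)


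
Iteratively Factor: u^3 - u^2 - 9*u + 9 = (u + 3)*(u^2 - 4*u + 3) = (u - 1)*(u + 3)*(u - 3)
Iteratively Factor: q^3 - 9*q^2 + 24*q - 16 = (q - 1)*(q^2 - 8*q + 16) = (q - 4)*(q - 1)*(q - 4)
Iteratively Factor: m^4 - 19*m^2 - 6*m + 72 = (m - 2)*(m^3 + 2*m^2 - 15*m - 36) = (m - 2)*(m + 3)*(m^2 - m - 12) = (m - 4)*(m - 2)*(m + 3)*(m + 3)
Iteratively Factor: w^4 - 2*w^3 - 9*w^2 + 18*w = (w - 3)*(w^3 + w^2 - 6*w) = (w - 3)*(w - 2)*(w^2 + 3*w) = (w - 3)*(w - 2)*(w + 3)*(w)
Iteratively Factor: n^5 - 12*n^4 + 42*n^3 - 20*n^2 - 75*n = (n)*(n^4 - 12*n^3 + 42*n^2 - 20*n - 75) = n*(n - 5)*(n^3 - 7*n^2 + 7*n + 15) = n*(n - 5)^2*(n^2 - 2*n - 3) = n*(n - 5)^2*(n - 3)*(n + 1)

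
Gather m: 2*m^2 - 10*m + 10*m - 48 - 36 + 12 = 2*m^2 - 72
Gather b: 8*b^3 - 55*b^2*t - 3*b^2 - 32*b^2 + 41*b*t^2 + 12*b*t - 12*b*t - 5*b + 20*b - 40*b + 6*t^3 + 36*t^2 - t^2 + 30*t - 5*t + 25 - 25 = 8*b^3 + b^2*(-55*t - 35) + b*(41*t^2 - 25) + 6*t^3 + 35*t^2 + 25*t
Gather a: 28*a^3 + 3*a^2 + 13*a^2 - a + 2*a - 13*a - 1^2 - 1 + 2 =28*a^3 + 16*a^2 - 12*a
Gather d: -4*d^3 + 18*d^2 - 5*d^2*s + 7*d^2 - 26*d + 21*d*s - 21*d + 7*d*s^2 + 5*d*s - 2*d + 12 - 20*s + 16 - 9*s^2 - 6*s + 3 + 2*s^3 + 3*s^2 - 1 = -4*d^3 + d^2*(25 - 5*s) + d*(7*s^2 + 26*s - 49) + 2*s^3 - 6*s^2 - 26*s + 30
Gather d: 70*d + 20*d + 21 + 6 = 90*d + 27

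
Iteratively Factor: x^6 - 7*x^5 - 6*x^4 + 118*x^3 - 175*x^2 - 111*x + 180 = (x - 5)*(x^5 - 2*x^4 - 16*x^3 + 38*x^2 + 15*x - 36) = (x - 5)*(x + 4)*(x^4 - 6*x^3 + 8*x^2 + 6*x - 9) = (x - 5)*(x - 3)*(x + 4)*(x^3 - 3*x^2 - x + 3) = (x - 5)*(x - 3)^2*(x + 4)*(x^2 - 1) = (x - 5)*(x - 3)^2*(x + 1)*(x + 4)*(x - 1)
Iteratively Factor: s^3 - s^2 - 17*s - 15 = (s + 1)*(s^2 - 2*s - 15) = (s - 5)*(s + 1)*(s + 3)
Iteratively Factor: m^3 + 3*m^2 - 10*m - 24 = (m + 2)*(m^2 + m - 12) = (m - 3)*(m + 2)*(m + 4)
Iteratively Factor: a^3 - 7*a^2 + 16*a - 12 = (a - 3)*(a^2 - 4*a + 4) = (a - 3)*(a - 2)*(a - 2)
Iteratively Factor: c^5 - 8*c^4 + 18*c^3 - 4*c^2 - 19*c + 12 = (c - 1)*(c^4 - 7*c^3 + 11*c^2 + 7*c - 12) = (c - 1)^2*(c^3 - 6*c^2 + 5*c + 12) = (c - 3)*(c - 1)^2*(c^2 - 3*c - 4) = (c - 4)*(c - 3)*(c - 1)^2*(c + 1)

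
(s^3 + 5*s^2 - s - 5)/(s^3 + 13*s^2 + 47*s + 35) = (s - 1)/(s + 7)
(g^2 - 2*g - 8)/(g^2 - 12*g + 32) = (g + 2)/(g - 8)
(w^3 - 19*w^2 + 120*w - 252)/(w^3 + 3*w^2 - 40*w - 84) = (w^2 - 13*w + 42)/(w^2 + 9*w + 14)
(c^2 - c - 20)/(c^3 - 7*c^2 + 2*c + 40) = (c + 4)/(c^2 - 2*c - 8)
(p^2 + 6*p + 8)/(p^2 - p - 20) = (p + 2)/(p - 5)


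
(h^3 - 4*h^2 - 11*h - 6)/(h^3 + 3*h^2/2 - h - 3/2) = 2*(h^2 - 5*h - 6)/(2*h^2 + h - 3)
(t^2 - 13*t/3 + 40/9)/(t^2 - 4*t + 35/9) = (3*t - 8)/(3*t - 7)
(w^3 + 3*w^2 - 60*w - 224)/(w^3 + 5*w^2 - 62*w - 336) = (w + 4)/(w + 6)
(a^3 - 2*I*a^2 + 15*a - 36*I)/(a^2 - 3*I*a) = a + I + 12/a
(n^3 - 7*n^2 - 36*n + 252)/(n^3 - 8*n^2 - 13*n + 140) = (n^2 - 36)/(n^2 - n - 20)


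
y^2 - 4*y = y*(y - 4)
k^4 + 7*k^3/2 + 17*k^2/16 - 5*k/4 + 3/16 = (k - 1/4)^2*(k + 1)*(k + 3)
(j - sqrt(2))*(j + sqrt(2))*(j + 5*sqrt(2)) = j^3 + 5*sqrt(2)*j^2 - 2*j - 10*sqrt(2)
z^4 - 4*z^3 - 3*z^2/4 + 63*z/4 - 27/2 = (z - 3)*(z - 3/2)^2*(z + 2)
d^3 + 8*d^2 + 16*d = d*(d + 4)^2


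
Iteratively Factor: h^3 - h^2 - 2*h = (h + 1)*(h^2 - 2*h) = h*(h + 1)*(h - 2)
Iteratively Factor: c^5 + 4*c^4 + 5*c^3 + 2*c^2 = (c)*(c^4 + 4*c^3 + 5*c^2 + 2*c) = c^2*(c^3 + 4*c^2 + 5*c + 2) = c^2*(c + 1)*(c^2 + 3*c + 2) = c^2*(c + 1)^2*(c + 2)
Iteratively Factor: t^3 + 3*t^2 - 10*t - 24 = (t - 3)*(t^2 + 6*t + 8) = (t - 3)*(t + 2)*(t + 4)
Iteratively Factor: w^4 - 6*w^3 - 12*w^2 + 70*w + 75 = (w - 5)*(w^3 - w^2 - 17*w - 15) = (w - 5)^2*(w^2 + 4*w + 3) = (w - 5)^2*(w + 1)*(w + 3)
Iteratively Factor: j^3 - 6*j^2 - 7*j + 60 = (j - 4)*(j^2 - 2*j - 15) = (j - 5)*(j - 4)*(j + 3)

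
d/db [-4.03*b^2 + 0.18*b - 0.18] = 0.18 - 8.06*b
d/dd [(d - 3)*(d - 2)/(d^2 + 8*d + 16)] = (13*d - 32)/(d^3 + 12*d^2 + 48*d + 64)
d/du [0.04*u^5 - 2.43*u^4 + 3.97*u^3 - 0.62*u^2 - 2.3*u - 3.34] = 0.2*u^4 - 9.72*u^3 + 11.91*u^2 - 1.24*u - 2.3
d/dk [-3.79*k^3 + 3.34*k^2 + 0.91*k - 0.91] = -11.37*k^2 + 6.68*k + 0.91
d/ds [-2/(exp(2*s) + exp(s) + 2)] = (4*exp(s) + 2)*exp(s)/(exp(2*s) + exp(s) + 2)^2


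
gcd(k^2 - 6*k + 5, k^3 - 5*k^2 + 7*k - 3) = k - 1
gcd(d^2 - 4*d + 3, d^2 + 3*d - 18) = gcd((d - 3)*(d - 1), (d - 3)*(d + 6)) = d - 3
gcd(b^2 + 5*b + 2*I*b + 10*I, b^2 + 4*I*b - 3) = 1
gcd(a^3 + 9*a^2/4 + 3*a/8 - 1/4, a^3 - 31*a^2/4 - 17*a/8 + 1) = a^2 + a/4 - 1/8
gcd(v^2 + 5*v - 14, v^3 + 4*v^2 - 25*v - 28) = v + 7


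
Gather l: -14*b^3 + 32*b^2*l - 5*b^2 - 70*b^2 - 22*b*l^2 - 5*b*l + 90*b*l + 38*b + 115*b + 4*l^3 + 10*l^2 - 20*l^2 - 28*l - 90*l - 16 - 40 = -14*b^3 - 75*b^2 + 153*b + 4*l^3 + l^2*(-22*b - 10) + l*(32*b^2 + 85*b - 118) - 56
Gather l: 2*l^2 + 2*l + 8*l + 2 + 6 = 2*l^2 + 10*l + 8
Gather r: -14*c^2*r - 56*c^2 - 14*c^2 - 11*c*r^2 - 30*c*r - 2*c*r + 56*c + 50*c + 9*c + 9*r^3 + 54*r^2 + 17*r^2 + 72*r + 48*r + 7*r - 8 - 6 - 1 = -70*c^2 + 115*c + 9*r^3 + r^2*(71 - 11*c) + r*(-14*c^2 - 32*c + 127) - 15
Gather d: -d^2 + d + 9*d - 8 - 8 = -d^2 + 10*d - 16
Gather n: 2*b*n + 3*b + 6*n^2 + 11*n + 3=3*b + 6*n^2 + n*(2*b + 11) + 3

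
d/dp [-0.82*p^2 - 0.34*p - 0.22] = -1.64*p - 0.34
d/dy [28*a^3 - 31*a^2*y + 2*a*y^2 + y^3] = -31*a^2 + 4*a*y + 3*y^2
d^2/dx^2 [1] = 0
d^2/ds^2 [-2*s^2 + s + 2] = -4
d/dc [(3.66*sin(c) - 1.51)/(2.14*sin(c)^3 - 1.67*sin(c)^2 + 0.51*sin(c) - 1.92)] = (-15.6648*sin(c)^3 + 15.8064*sin(c)^2 - 5.0434*sin(c) - 6.2571)*cos(c)/(4.5796*sin(c)^6 - 7.1476*sin(c)^5 + 4.9717*sin(c)^4 - 9.921*sin(c)^3 + 6.6729*sin(c)^2 - 1.9584*sin(c) + 3.6864)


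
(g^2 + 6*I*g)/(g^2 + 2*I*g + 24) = g/(g - 4*I)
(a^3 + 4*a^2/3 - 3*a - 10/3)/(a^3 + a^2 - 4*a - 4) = (a - 5/3)/(a - 2)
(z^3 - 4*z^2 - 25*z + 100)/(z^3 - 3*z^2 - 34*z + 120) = (z + 5)/(z + 6)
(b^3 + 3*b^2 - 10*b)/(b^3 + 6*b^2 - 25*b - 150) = b*(b - 2)/(b^2 + b - 30)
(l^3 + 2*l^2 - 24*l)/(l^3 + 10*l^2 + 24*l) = (l - 4)/(l + 4)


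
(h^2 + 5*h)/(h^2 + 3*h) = (h + 5)/(h + 3)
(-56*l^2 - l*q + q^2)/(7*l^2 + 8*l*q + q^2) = (-8*l + q)/(l + q)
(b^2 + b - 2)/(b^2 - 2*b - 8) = (b - 1)/(b - 4)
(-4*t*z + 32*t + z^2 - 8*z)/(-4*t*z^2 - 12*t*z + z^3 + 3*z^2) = (z - 8)/(z*(z + 3))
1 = 1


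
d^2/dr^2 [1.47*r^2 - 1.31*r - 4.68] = 2.94000000000000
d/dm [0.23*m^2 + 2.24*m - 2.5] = 0.46*m + 2.24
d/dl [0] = 0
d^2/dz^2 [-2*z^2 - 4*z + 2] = -4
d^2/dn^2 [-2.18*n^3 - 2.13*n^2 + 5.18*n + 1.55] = -13.08*n - 4.26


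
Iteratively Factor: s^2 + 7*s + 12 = (s + 4)*(s + 3)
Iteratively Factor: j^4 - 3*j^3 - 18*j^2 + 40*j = (j + 4)*(j^3 - 7*j^2 + 10*j) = (j - 2)*(j + 4)*(j^2 - 5*j) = j*(j - 2)*(j + 4)*(j - 5)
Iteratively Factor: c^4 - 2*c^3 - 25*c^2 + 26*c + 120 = (c + 2)*(c^3 - 4*c^2 - 17*c + 60) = (c - 5)*(c + 2)*(c^2 + c - 12) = (c - 5)*(c + 2)*(c + 4)*(c - 3)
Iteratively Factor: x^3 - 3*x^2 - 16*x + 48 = (x + 4)*(x^2 - 7*x + 12) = (x - 3)*(x + 4)*(x - 4)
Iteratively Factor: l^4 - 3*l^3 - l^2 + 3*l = (l + 1)*(l^3 - 4*l^2 + 3*l) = (l - 3)*(l + 1)*(l^2 - l) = (l - 3)*(l - 1)*(l + 1)*(l)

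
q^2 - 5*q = q*(q - 5)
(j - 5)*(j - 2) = j^2 - 7*j + 10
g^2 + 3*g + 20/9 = (g + 4/3)*(g + 5/3)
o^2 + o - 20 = (o - 4)*(o + 5)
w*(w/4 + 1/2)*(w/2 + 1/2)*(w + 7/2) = w^4/8 + 13*w^3/16 + 25*w^2/16 + 7*w/8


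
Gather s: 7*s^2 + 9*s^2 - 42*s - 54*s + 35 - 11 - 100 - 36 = 16*s^2 - 96*s - 112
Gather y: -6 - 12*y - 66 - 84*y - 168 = -96*y - 240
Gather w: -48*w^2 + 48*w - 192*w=-48*w^2 - 144*w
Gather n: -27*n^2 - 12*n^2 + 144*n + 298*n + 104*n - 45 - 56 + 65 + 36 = -39*n^2 + 546*n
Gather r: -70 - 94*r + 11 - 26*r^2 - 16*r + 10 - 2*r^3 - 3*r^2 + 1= -2*r^3 - 29*r^2 - 110*r - 48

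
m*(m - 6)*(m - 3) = m^3 - 9*m^2 + 18*m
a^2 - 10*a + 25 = (a - 5)^2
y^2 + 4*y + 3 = (y + 1)*(y + 3)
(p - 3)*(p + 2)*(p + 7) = p^3 + 6*p^2 - 13*p - 42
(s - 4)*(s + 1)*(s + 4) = s^3 + s^2 - 16*s - 16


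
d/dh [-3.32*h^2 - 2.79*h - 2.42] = -6.64*h - 2.79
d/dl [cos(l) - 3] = -sin(l)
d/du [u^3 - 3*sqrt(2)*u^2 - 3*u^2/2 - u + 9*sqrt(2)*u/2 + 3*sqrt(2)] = 3*u^2 - 6*sqrt(2)*u - 3*u - 1 + 9*sqrt(2)/2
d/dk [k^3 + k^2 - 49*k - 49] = 3*k^2 + 2*k - 49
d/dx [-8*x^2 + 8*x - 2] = 8 - 16*x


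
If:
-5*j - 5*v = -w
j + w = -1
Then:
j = -w - 1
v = 6*w/5 + 1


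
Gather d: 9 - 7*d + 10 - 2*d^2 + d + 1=-2*d^2 - 6*d + 20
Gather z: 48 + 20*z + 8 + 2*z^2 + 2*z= 2*z^2 + 22*z + 56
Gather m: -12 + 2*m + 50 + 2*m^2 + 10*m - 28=2*m^2 + 12*m + 10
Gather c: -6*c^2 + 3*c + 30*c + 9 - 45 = -6*c^2 + 33*c - 36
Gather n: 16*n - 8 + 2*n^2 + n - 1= 2*n^2 + 17*n - 9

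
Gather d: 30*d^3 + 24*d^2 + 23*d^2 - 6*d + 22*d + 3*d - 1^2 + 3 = 30*d^3 + 47*d^2 + 19*d + 2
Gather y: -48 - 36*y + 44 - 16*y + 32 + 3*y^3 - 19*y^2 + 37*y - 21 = 3*y^3 - 19*y^2 - 15*y + 7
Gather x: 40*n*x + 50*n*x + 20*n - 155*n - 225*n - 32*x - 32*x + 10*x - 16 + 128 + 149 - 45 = -360*n + x*(90*n - 54) + 216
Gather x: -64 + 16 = -48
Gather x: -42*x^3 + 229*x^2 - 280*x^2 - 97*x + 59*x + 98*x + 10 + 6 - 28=-42*x^3 - 51*x^2 + 60*x - 12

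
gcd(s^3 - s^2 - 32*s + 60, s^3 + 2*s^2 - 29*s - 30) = s^2 + s - 30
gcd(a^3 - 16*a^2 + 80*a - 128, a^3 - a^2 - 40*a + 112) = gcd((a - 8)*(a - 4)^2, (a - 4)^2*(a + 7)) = a^2 - 8*a + 16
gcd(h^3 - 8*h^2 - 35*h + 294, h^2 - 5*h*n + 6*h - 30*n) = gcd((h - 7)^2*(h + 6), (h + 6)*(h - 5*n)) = h + 6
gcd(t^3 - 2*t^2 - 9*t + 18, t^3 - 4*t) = t - 2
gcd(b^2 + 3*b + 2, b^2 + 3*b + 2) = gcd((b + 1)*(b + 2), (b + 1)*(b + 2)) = b^2 + 3*b + 2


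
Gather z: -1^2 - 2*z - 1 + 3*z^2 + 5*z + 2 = 3*z^2 + 3*z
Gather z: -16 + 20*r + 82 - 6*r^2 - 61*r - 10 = -6*r^2 - 41*r + 56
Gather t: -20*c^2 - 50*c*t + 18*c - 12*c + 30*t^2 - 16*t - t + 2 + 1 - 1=-20*c^2 + 6*c + 30*t^2 + t*(-50*c - 17) + 2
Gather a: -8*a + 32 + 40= 72 - 8*a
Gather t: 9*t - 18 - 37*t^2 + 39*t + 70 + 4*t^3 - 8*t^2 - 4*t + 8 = 4*t^3 - 45*t^2 + 44*t + 60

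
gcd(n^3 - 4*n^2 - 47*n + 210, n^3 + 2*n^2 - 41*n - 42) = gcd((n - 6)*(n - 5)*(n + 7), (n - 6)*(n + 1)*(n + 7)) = n^2 + n - 42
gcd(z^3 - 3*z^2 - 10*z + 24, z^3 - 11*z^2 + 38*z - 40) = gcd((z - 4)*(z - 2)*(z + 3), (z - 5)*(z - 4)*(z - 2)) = z^2 - 6*z + 8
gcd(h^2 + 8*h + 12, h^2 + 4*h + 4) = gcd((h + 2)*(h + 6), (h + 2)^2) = h + 2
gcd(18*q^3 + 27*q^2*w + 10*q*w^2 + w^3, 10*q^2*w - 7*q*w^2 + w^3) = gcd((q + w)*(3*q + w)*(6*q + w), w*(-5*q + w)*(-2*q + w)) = 1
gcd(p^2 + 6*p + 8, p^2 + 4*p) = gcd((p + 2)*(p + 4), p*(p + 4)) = p + 4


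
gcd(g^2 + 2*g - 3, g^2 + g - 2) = g - 1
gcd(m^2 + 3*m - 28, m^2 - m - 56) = m + 7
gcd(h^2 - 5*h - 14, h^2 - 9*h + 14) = h - 7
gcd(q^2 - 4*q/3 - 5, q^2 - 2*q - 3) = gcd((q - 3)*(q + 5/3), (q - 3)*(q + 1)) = q - 3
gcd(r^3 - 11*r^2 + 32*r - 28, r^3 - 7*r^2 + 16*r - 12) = r^2 - 4*r + 4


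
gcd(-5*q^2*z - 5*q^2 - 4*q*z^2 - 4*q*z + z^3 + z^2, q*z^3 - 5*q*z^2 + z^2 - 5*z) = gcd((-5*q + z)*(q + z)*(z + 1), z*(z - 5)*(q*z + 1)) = 1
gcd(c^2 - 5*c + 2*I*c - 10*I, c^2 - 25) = c - 5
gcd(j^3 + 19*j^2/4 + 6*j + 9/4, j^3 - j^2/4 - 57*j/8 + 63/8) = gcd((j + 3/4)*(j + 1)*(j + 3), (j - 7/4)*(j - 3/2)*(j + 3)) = j + 3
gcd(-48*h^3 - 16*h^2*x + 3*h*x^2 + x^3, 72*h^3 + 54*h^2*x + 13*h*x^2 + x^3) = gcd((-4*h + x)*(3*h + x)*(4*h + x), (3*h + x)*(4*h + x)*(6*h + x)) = 12*h^2 + 7*h*x + x^2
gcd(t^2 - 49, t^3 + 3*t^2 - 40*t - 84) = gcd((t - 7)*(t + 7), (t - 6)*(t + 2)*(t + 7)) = t + 7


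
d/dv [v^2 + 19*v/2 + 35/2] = 2*v + 19/2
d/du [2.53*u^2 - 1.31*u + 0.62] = 5.06*u - 1.31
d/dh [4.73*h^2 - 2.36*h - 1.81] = 9.46*h - 2.36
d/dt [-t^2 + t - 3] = 1 - 2*t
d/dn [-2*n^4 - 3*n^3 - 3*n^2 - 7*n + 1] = -8*n^3 - 9*n^2 - 6*n - 7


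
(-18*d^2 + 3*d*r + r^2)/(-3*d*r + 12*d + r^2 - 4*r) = (6*d + r)/(r - 4)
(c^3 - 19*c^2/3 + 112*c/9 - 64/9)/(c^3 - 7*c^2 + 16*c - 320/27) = 3*(c - 1)/(3*c - 5)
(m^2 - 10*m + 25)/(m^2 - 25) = (m - 5)/(m + 5)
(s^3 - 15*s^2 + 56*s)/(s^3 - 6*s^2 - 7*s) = (s - 8)/(s + 1)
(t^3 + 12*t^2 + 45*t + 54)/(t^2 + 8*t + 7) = (t^3 + 12*t^2 + 45*t + 54)/(t^2 + 8*t + 7)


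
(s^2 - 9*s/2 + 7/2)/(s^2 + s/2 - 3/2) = (2*s - 7)/(2*s + 3)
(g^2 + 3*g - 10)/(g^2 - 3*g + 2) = (g + 5)/(g - 1)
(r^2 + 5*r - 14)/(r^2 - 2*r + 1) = (r^2 + 5*r - 14)/(r^2 - 2*r + 1)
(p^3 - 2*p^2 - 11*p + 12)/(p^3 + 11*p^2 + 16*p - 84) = (p^3 - 2*p^2 - 11*p + 12)/(p^3 + 11*p^2 + 16*p - 84)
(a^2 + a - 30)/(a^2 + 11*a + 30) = (a - 5)/(a + 5)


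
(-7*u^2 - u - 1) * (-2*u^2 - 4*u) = 14*u^4 + 30*u^3 + 6*u^2 + 4*u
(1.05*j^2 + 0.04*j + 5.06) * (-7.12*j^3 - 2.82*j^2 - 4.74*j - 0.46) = -7.476*j^5 - 3.2458*j^4 - 41.117*j^3 - 14.9418*j^2 - 24.0028*j - 2.3276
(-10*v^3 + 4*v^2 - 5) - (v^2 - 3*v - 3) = -10*v^3 + 3*v^2 + 3*v - 2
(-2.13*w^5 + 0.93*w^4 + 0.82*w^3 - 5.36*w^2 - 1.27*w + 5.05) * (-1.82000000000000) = 3.8766*w^5 - 1.6926*w^4 - 1.4924*w^3 + 9.7552*w^2 + 2.3114*w - 9.191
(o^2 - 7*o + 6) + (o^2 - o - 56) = 2*o^2 - 8*o - 50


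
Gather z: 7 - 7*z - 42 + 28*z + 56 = 21*z + 21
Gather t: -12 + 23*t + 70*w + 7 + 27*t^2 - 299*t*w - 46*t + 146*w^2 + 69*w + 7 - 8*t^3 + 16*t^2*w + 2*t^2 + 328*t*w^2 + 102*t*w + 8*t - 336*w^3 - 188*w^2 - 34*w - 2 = -8*t^3 + t^2*(16*w + 29) + t*(328*w^2 - 197*w - 15) - 336*w^3 - 42*w^2 + 105*w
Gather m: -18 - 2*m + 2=-2*m - 16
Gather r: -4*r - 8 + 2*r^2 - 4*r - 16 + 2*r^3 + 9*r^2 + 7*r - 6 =2*r^3 + 11*r^2 - r - 30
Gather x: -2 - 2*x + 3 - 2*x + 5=6 - 4*x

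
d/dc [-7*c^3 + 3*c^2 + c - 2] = -21*c^2 + 6*c + 1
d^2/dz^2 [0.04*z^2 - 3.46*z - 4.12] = 0.0800000000000000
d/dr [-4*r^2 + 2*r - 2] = 2 - 8*r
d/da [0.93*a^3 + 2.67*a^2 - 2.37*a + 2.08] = 2.79*a^2 + 5.34*a - 2.37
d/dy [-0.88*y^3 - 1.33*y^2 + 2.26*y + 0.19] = -2.64*y^2 - 2.66*y + 2.26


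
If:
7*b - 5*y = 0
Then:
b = 5*y/7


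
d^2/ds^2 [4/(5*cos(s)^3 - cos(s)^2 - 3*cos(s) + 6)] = 4*((3*cos(s) - 8*cos(2*s) + 45*cos(3*s))*(5*cos(s)^3 - cos(s)^2 - 3*cos(s) + 6)/4 + 2*(-15*cos(s)^2 + 2*cos(s) + 3)^2*sin(s)^2)/(5*cos(s)^3 - cos(s)^2 - 3*cos(s) + 6)^3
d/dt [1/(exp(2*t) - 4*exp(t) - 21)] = 2*(2 - exp(t))*exp(t)/(-exp(2*t) + 4*exp(t) + 21)^2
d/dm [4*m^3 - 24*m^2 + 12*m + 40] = 12*m^2 - 48*m + 12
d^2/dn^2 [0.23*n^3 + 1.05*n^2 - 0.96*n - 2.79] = 1.38*n + 2.1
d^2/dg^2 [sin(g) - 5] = -sin(g)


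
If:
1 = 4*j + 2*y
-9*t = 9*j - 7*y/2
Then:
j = 1/4 - y/2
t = 8*y/9 - 1/4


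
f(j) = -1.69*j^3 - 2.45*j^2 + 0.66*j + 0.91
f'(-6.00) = -152.46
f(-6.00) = 273.79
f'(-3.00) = -30.27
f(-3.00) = 22.51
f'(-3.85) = -55.63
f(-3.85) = 58.50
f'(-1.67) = -5.30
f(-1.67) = 0.85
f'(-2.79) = -25.13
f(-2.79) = 16.70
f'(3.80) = -91.17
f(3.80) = -124.69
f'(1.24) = -13.21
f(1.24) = -5.26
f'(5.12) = -157.34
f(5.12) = -286.76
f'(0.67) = -4.90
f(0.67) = -0.26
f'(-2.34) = -15.64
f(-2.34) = 7.60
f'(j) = -5.07*j^2 - 4.9*j + 0.66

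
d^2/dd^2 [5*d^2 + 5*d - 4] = 10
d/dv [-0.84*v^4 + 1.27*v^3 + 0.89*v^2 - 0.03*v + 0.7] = -3.36*v^3 + 3.81*v^2 + 1.78*v - 0.03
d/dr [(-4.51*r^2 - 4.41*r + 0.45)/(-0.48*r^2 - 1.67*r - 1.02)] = (5.4149*r^2 + 9.6324*r + 5.2497)/(0.2304*r^4 + 1.6032*r^3 + 3.7681*r^2 + 3.4068*r + 1.0404)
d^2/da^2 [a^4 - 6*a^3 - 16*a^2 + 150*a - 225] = 12*a^2 - 36*a - 32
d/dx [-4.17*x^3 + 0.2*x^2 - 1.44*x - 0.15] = -12.51*x^2 + 0.4*x - 1.44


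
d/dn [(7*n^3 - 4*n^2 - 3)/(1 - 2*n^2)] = n*(-14*n^3 + 21*n - 20)/(4*n^4 - 4*n^2 + 1)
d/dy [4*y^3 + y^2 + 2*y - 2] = 12*y^2 + 2*y + 2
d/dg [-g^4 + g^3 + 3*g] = -4*g^3 + 3*g^2 + 3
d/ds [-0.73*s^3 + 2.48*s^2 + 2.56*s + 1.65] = -2.19*s^2 + 4.96*s + 2.56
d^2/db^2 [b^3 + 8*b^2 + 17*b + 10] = 6*b + 16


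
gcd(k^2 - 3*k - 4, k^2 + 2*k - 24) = k - 4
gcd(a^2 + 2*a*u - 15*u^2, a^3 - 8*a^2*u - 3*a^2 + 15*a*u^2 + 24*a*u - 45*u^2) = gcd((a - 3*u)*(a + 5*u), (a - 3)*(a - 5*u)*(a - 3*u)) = -a + 3*u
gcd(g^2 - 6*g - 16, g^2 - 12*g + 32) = g - 8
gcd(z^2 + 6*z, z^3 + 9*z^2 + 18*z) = z^2 + 6*z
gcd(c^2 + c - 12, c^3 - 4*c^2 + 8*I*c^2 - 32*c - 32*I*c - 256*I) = c + 4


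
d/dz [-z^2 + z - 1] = 1 - 2*z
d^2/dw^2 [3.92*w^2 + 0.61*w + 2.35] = 7.84000000000000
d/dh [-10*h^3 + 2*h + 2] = 2 - 30*h^2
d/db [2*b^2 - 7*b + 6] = 4*b - 7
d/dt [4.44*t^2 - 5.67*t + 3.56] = 8.88*t - 5.67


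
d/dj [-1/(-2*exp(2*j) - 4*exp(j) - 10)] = -(exp(j) + 1)*exp(j)/(exp(2*j) + 2*exp(j) + 5)^2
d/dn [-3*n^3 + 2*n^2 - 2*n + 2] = -9*n^2 + 4*n - 2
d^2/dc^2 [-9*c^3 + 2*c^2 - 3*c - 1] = 4 - 54*c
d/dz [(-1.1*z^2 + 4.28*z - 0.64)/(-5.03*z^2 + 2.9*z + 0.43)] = (18.3384*z^2 - 7.3844*z + 3.6964)/(25.3009*z^4 - 29.174*z^3 + 4.0842*z^2 + 2.494*z + 0.1849)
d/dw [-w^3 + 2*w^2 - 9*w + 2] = -3*w^2 + 4*w - 9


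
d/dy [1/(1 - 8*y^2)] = 16*y/(8*y^2 - 1)^2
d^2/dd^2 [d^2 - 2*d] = 2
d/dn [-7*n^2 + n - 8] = 1 - 14*n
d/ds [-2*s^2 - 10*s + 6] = -4*s - 10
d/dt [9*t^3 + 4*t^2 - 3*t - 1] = 27*t^2 + 8*t - 3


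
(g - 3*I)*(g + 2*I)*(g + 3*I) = g^3 + 2*I*g^2 + 9*g + 18*I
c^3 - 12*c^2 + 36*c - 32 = (c - 8)*(c - 2)^2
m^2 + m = m*(m + 1)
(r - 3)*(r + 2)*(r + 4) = r^3 + 3*r^2 - 10*r - 24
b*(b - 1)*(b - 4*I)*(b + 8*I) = b^4 - b^3 + 4*I*b^3 + 32*b^2 - 4*I*b^2 - 32*b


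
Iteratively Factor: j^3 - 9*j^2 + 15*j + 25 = (j - 5)*(j^2 - 4*j - 5) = (j - 5)*(j + 1)*(j - 5)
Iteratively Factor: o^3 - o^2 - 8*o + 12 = (o - 2)*(o^2 + o - 6) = (o - 2)^2*(o + 3)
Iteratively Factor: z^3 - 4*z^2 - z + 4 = (z - 4)*(z^2 - 1) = (z - 4)*(z - 1)*(z + 1)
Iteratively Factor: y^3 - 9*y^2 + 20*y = (y - 5)*(y^2 - 4*y) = y*(y - 5)*(y - 4)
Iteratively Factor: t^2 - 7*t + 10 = (t - 5)*(t - 2)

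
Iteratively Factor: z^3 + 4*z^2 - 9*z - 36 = (z + 4)*(z^2 - 9) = (z + 3)*(z + 4)*(z - 3)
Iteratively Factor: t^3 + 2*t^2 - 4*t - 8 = (t + 2)*(t^2 - 4) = (t - 2)*(t + 2)*(t + 2)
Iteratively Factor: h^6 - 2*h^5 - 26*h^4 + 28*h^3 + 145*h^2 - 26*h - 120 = (h - 5)*(h^5 + 3*h^4 - 11*h^3 - 27*h^2 + 10*h + 24) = (h - 5)*(h + 1)*(h^4 + 2*h^3 - 13*h^2 - 14*h + 24) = (h - 5)*(h + 1)*(h + 2)*(h^3 - 13*h + 12) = (h - 5)*(h - 3)*(h + 1)*(h + 2)*(h^2 + 3*h - 4) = (h - 5)*(h - 3)*(h - 1)*(h + 1)*(h + 2)*(h + 4)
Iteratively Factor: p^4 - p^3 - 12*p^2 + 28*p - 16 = (p - 2)*(p^3 + p^2 - 10*p + 8) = (p - 2)^2*(p^2 + 3*p - 4) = (p - 2)^2*(p + 4)*(p - 1)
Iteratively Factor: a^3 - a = (a)*(a^2 - 1) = a*(a + 1)*(a - 1)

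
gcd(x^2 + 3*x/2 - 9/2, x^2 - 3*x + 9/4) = x - 3/2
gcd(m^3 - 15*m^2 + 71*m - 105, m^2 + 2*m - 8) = 1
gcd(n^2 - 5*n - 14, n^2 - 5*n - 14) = n^2 - 5*n - 14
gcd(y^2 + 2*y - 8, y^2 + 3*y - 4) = y + 4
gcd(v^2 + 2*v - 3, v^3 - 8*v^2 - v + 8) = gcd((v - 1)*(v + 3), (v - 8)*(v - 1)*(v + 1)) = v - 1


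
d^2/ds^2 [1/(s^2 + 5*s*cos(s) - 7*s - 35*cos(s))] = ((s^2 + 5*s*cos(s) - 7*s - 35*cos(s))*(5*s*cos(s) + 10*sin(s) - 35*cos(s) - 2) + 2*(-5*s*sin(s) + 2*s + 35*sin(s) + 5*cos(s) - 7)^2)/((s - 7)^3*(s + 5*cos(s))^3)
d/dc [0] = 0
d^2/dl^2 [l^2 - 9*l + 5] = 2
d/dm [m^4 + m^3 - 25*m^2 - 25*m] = 4*m^3 + 3*m^2 - 50*m - 25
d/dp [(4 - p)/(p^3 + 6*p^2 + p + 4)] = (-p^3 - 6*p^2 - p + (p - 4)*(3*p^2 + 12*p + 1) - 4)/(p^3 + 6*p^2 + p + 4)^2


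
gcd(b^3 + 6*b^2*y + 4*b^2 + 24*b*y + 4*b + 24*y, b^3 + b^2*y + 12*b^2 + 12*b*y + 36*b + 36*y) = 1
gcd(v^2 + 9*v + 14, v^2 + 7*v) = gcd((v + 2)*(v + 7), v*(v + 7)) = v + 7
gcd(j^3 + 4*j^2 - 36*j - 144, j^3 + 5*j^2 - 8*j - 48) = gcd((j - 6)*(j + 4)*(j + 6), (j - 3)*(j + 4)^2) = j + 4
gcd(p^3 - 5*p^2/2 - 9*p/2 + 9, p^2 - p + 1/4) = 1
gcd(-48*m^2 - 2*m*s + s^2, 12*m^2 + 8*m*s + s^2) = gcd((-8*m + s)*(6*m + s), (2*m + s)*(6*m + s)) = 6*m + s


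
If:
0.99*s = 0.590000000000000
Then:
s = 0.60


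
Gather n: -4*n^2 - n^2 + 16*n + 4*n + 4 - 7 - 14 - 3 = -5*n^2 + 20*n - 20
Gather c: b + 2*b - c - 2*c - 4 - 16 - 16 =3*b - 3*c - 36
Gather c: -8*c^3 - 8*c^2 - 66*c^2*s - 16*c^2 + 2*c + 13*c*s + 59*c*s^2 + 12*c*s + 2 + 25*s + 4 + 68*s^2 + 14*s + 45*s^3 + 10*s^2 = -8*c^3 + c^2*(-66*s - 24) + c*(59*s^2 + 25*s + 2) + 45*s^3 + 78*s^2 + 39*s + 6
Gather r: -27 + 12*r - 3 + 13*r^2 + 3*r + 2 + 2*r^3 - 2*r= 2*r^3 + 13*r^2 + 13*r - 28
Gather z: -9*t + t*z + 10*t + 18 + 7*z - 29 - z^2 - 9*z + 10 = t - z^2 + z*(t - 2) - 1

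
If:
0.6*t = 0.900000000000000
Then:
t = 1.50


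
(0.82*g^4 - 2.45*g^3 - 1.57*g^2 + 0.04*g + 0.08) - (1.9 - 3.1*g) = 0.82*g^4 - 2.45*g^3 - 1.57*g^2 + 3.14*g - 1.82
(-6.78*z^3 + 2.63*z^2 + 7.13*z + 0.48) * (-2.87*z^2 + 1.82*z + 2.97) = 19.4586*z^5 - 19.8877*z^4 - 35.8131*z^3 + 19.4101*z^2 + 22.0497*z + 1.4256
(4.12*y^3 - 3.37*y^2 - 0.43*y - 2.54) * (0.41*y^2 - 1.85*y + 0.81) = 1.6892*y^5 - 9.0037*y^4 + 9.3954*y^3 - 2.9756*y^2 + 4.3507*y - 2.0574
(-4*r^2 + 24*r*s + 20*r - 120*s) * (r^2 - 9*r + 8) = -4*r^4 + 24*r^3*s + 56*r^3 - 336*r^2*s - 212*r^2 + 1272*r*s + 160*r - 960*s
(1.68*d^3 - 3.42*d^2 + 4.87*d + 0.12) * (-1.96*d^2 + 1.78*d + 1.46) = -3.2928*d^5 + 9.6936*d^4 - 13.18*d^3 + 3.4402*d^2 + 7.3238*d + 0.1752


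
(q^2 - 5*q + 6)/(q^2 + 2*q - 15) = (q - 2)/(q + 5)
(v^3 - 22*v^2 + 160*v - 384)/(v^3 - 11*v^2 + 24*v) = (v^2 - 14*v + 48)/(v*(v - 3))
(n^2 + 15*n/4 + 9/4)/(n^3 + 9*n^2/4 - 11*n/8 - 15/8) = 2*(n + 3)/(2*n^2 + 3*n - 5)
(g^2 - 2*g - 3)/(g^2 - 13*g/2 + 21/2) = 2*(g + 1)/(2*g - 7)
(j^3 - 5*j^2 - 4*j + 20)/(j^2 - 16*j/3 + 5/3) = 3*(j^2 - 4)/(3*j - 1)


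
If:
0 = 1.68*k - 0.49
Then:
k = 0.29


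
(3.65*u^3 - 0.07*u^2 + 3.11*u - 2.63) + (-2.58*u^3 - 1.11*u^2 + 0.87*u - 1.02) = 1.07*u^3 - 1.18*u^2 + 3.98*u - 3.65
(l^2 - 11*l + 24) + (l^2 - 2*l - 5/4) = 2*l^2 - 13*l + 91/4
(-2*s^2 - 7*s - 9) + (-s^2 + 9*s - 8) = -3*s^2 + 2*s - 17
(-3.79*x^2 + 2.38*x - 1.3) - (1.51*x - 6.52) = -3.79*x^2 + 0.87*x + 5.22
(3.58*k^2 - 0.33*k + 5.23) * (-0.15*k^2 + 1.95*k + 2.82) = -0.537*k^4 + 7.0305*k^3 + 8.6676*k^2 + 9.2679*k + 14.7486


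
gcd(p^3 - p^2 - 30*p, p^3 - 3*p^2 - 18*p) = p^2 - 6*p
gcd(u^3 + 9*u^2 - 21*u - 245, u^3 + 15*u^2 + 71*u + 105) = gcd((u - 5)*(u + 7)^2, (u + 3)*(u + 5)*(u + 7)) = u + 7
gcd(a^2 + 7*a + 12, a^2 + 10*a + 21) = a + 3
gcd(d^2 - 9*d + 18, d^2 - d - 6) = d - 3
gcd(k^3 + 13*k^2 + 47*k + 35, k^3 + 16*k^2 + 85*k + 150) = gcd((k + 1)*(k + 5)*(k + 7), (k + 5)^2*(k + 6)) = k + 5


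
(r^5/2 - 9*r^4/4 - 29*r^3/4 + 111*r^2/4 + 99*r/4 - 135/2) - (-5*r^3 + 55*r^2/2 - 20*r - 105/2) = r^5/2 - 9*r^4/4 - 9*r^3/4 + r^2/4 + 179*r/4 - 15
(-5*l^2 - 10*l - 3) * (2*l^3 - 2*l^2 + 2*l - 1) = -10*l^5 - 10*l^4 + 4*l^3 - 9*l^2 + 4*l + 3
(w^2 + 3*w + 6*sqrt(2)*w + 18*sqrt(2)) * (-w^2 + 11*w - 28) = -w^4 - 6*sqrt(2)*w^3 + 8*w^3 + 5*w^2 + 48*sqrt(2)*w^2 - 84*w + 30*sqrt(2)*w - 504*sqrt(2)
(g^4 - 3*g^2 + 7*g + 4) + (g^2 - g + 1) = g^4 - 2*g^2 + 6*g + 5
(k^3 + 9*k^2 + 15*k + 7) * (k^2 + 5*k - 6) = k^5 + 14*k^4 + 54*k^3 + 28*k^2 - 55*k - 42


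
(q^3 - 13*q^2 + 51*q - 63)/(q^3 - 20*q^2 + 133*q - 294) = (q^2 - 6*q + 9)/(q^2 - 13*q + 42)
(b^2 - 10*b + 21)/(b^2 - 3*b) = (b - 7)/b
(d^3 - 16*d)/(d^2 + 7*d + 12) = d*(d - 4)/(d + 3)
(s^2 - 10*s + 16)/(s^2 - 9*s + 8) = (s - 2)/(s - 1)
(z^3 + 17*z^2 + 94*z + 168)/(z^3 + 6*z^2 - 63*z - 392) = (z^2 + 10*z + 24)/(z^2 - z - 56)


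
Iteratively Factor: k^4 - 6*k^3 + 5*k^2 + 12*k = (k + 1)*(k^3 - 7*k^2 + 12*k) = (k - 3)*(k + 1)*(k^2 - 4*k) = k*(k - 3)*(k + 1)*(k - 4)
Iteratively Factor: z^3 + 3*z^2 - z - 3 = (z + 1)*(z^2 + 2*z - 3) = (z + 1)*(z + 3)*(z - 1)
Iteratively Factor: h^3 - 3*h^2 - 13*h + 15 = (h - 5)*(h^2 + 2*h - 3) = (h - 5)*(h - 1)*(h + 3)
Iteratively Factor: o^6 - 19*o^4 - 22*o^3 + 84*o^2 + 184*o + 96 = (o + 2)*(o^5 - 2*o^4 - 15*o^3 + 8*o^2 + 68*o + 48) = (o - 4)*(o + 2)*(o^4 + 2*o^3 - 7*o^2 - 20*o - 12) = (o - 4)*(o - 3)*(o + 2)*(o^3 + 5*o^2 + 8*o + 4) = (o - 4)*(o - 3)*(o + 2)^2*(o^2 + 3*o + 2) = (o - 4)*(o - 3)*(o + 2)^3*(o + 1)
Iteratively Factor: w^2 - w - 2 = (w - 2)*(w + 1)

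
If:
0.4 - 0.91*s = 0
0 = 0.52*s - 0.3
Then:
No Solution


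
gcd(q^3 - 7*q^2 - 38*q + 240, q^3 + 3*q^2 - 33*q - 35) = q - 5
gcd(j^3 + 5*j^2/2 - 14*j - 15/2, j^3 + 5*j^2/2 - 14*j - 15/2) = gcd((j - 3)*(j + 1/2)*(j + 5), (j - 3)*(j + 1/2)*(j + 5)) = j^3 + 5*j^2/2 - 14*j - 15/2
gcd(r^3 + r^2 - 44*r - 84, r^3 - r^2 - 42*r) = r^2 - r - 42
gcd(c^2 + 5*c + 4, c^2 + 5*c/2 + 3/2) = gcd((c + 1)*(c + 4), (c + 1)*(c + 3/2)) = c + 1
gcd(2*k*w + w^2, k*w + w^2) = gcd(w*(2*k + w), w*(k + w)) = w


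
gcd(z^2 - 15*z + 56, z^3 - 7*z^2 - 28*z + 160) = z - 8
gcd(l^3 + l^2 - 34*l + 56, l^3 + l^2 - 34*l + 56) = l^3 + l^2 - 34*l + 56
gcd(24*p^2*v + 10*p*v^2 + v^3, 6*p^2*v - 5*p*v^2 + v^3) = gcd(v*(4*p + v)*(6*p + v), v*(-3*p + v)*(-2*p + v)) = v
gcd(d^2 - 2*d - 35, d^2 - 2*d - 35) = d^2 - 2*d - 35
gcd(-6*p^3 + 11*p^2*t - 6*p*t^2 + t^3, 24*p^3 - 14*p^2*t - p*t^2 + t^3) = 6*p^2 - 5*p*t + t^2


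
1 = 1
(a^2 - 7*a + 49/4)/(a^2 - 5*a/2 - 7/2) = (a - 7/2)/(a + 1)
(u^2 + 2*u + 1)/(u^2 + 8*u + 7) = (u + 1)/(u + 7)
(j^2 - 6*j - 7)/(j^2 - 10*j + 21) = (j + 1)/(j - 3)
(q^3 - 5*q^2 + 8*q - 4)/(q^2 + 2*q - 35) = (q^3 - 5*q^2 + 8*q - 4)/(q^2 + 2*q - 35)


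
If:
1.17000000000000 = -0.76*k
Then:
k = -1.54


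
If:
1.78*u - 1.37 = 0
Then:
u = 0.77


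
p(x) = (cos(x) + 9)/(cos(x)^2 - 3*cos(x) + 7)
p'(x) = (2*sin(x)*cos(x) - 3*sin(x))*(cos(x) + 9)/(cos(x)^2 - 3*cos(x) + 7)^2 - sin(x)/(cos(x)^2 - 3*cos(x) + 7)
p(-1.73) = 1.18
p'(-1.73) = 0.65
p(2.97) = 0.73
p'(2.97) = -0.07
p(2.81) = 0.75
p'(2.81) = -0.14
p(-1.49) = 1.34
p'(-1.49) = 0.71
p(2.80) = 0.75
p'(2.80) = -0.15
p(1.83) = 1.12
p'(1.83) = -0.61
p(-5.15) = 1.60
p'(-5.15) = -0.68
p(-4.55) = 1.18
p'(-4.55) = -0.65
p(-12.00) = 1.90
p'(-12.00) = -0.36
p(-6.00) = 1.98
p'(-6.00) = -0.17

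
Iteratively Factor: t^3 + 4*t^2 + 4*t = (t + 2)*(t^2 + 2*t) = t*(t + 2)*(t + 2)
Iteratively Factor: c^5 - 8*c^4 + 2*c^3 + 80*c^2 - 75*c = (c - 5)*(c^4 - 3*c^3 - 13*c^2 + 15*c) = (c - 5)^2*(c^3 + 2*c^2 - 3*c) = c*(c - 5)^2*(c^2 + 2*c - 3) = c*(c - 5)^2*(c + 3)*(c - 1)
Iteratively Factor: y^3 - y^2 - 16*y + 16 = (y + 4)*(y^2 - 5*y + 4) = (y - 4)*(y + 4)*(y - 1)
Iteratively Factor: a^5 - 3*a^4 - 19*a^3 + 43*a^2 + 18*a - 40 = (a - 5)*(a^4 + 2*a^3 - 9*a^2 - 2*a + 8) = (a - 5)*(a + 1)*(a^3 + a^2 - 10*a + 8) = (a - 5)*(a + 1)*(a + 4)*(a^2 - 3*a + 2) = (a - 5)*(a - 2)*(a + 1)*(a + 4)*(a - 1)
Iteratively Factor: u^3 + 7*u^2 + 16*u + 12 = (u + 3)*(u^2 + 4*u + 4) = (u + 2)*(u + 3)*(u + 2)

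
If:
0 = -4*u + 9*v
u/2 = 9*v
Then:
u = 0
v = 0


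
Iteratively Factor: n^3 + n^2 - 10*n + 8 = (n - 1)*(n^2 + 2*n - 8) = (n - 1)*(n + 4)*(n - 2)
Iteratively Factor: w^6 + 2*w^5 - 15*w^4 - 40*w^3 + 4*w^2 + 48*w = (w)*(w^5 + 2*w^4 - 15*w^3 - 40*w^2 + 4*w + 48) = w*(w - 1)*(w^4 + 3*w^3 - 12*w^2 - 52*w - 48) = w*(w - 4)*(w - 1)*(w^3 + 7*w^2 + 16*w + 12) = w*(w - 4)*(w - 1)*(w + 2)*(w^2 + 5*w + 6) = w*(w - 4)*(w - 1)*(w + 2)^2*(w + 3)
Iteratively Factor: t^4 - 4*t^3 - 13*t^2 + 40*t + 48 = (t + 3)*(t^3 - 7*t^2 + 8*t + 16) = (t + 1)*(t + 3)*(t^2 - 8*t + 16) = (t - 4)*(t + 1)*(t + 3)*(t - 4)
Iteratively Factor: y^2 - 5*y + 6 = (y - 2)*(y - 3)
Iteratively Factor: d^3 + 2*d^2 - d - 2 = (d - 1)*(d^2 + 3*d + 2) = (d - 1)*(d + 1)*(d + 2)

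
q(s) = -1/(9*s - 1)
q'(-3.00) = 0.01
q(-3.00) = 0.04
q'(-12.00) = 0.00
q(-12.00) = 0.01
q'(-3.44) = 0.01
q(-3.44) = 0.03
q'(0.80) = 0.23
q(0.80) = -0.16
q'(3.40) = 0.01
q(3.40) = -0.03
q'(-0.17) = 1.41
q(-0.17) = 0.40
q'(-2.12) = 0.02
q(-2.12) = 0.05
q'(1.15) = 0.10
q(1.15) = -0.11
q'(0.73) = 0.29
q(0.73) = -0.18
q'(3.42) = 0.01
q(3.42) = -0.03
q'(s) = 9/(9*s - 1)^2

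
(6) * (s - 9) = 6*s - 54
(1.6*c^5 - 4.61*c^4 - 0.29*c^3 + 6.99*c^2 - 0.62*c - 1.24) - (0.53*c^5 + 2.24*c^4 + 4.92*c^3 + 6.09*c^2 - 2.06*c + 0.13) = 1.07*c^5 - 6.85*c^4 - 5.21*c^3 + 0.9*c^2 + 1.44*c - 1.37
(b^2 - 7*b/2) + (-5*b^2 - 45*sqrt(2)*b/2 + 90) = -4*b^2 - 45*sqrt(2)*b/2 - 7*b/2 + 90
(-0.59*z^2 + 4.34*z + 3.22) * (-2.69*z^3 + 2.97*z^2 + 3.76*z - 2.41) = 1.5871*z^5 - 13.4269*z^4 + 2.0096*z^3 + 27.3037*z^2 + 1.6478*z - 7.7602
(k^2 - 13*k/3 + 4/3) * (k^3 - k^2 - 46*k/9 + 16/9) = k^5 - 16*k^4/3 + 5*k^3/9 + 610*k^2/27 - 392*k/27 + 64/27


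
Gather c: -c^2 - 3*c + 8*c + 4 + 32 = -c^2 + 5*c + 36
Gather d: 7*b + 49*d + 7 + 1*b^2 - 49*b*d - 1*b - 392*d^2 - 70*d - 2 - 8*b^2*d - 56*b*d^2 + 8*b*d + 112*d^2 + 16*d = b^2 + 6*b + d^2*(-56*b - 280) + d*(-8*b^2 - 41*b - 5) + 5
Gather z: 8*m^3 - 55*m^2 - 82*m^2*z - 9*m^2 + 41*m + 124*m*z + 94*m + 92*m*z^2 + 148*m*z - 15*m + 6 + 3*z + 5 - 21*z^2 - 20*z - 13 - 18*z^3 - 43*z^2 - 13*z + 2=8*m^3 - 64*m^2 + 120*m - 18*z^3 + z^2*(92*m - 64) + z*(-82*m^2 + 272*m - 30)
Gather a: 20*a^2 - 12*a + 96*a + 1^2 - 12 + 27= 20*a^2 + 84*a + 16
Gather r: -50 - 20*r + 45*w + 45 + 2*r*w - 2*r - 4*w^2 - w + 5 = r*(2*w - 22) - 4*w^2 + 44*w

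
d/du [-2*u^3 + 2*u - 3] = 2 - 6*u^2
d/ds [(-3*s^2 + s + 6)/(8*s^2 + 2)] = (-4*s^2 - 54*s + 1)/(2*(16*s^4 + 8*s^2 + 1))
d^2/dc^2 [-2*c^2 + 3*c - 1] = -4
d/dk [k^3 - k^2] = k*(3*k - 2)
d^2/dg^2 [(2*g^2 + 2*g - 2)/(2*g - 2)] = 2/(g^3 - 3*g^2 + 3*g - 1)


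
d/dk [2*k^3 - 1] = 6*k^2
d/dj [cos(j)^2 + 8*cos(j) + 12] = -2*(cos(j) + 4)*sin(j)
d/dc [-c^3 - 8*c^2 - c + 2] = -3*c^2 - 16*c - 1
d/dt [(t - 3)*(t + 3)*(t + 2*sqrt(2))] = 3*t^2 + 4*sqrt(2)*t - 9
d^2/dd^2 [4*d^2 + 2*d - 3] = 8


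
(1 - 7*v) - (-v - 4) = 5 - 6*v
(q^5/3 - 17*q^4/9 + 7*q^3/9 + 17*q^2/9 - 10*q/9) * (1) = q^5/3 - 17*q^4/9 + 7*q^3/9 + 17*q^2/9 - 10*q/9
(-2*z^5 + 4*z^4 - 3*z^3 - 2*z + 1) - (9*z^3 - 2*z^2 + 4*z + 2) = -2*z^5 + 4*z^4 - 12*z^3 + 2*z^2 - 6*z - 1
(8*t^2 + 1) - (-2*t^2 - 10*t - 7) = 10*t^2 + 10*t + 8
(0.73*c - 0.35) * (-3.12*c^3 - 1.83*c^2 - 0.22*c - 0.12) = -2.2776*c^4 - 0.2439*c^3 + 0.4799*c^2 - 0.0106*c + 0.042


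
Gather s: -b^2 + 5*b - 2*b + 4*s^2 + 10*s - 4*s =-b^2 + 3*b + 4*s^2 + 6*s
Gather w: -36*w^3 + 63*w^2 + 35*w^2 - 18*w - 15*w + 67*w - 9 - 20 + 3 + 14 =-36*w^3 + 98*w^2 + 34*w - 12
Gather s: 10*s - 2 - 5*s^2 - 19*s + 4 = -5*s^2 - 9*s + 2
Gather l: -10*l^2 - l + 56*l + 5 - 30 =-10*l^2 + 55*l - 25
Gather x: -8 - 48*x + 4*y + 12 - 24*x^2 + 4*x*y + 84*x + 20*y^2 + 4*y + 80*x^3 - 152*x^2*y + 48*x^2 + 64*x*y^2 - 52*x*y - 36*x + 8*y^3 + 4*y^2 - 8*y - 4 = 80*x^3 + x^2*(24 - 152*y) + x*(64*y^2 - 48*y) + 8*y^3 + 24*y^2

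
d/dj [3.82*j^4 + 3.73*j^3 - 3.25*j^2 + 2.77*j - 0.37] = 15.28*j^3 + 11.19*j^2 - 6.5*j + 2.77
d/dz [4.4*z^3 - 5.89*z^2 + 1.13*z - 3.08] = 13.2*z^2 - 11.78*z + 1.13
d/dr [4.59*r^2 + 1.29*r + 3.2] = 9.18*r + 1.29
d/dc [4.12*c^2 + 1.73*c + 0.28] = 8.24*c + 1.73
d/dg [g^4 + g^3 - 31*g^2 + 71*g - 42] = 4*g^3 + 3*g^2 - 62*g + 71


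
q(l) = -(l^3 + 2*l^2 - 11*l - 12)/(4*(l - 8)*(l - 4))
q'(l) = -(3*l^2 + 4*l - 11)/(4*(l - 8)*(l - 4)) + (l^3 + 2*l^2 - 11*l - 12)/(4*(l - 8)*(l - 4)^2) + (l^3 + 2*l^2 - 11*l - 12)/(4*(l - 8)^2*(l - 4))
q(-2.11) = -0.04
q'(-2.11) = 0.01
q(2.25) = 0.38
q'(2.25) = -0.05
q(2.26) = 0.38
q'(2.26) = -0.05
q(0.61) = 0.18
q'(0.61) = 0.15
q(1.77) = 0.35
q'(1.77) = 0.12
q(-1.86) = -0.04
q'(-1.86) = 0.02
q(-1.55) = -0.03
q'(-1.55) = 0.04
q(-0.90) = 0.01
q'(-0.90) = 0.07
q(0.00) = 0.09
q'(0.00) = 0.12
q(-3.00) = -0.04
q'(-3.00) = -0.02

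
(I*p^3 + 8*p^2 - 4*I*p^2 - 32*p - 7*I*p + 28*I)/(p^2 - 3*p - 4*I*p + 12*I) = (I*p^3 + 4*p^2*(2 - I) - p*(32 + 7*I) + 28*I)/(p^2 - p*(3 + 4*I) + 12*I)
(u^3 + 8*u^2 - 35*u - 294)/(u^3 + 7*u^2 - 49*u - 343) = (u - 6)/(u - 7)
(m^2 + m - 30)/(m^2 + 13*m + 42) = (m - 5)/(m + 7)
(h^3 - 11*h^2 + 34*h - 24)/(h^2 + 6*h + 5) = (h^3 - 11*h^2 + 34*h - 24)/(h^2 + 6*h + 5)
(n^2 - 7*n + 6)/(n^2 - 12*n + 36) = (n - 1)/(n - 6)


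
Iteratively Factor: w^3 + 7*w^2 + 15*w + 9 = (w + 3)*(w^2 + 4*w + 3) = (w + 1)*(w + 3)*(w + 3)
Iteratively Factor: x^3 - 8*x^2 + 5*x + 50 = (x - 5)*(x^2 - 3*x - 10) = (x - 5)^2*(x + 2)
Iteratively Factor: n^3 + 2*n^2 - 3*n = (n + 3)*(n^2 - n) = (n - 1)*(n + 3)*(n)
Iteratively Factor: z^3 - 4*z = (z)*(z^2 - 4) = z*(z + 2)*(z - 2)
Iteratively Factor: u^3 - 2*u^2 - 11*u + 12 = (u - 1)*(u^2 - u - 12) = (u - 1)*(u + 3)*(u - 4)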